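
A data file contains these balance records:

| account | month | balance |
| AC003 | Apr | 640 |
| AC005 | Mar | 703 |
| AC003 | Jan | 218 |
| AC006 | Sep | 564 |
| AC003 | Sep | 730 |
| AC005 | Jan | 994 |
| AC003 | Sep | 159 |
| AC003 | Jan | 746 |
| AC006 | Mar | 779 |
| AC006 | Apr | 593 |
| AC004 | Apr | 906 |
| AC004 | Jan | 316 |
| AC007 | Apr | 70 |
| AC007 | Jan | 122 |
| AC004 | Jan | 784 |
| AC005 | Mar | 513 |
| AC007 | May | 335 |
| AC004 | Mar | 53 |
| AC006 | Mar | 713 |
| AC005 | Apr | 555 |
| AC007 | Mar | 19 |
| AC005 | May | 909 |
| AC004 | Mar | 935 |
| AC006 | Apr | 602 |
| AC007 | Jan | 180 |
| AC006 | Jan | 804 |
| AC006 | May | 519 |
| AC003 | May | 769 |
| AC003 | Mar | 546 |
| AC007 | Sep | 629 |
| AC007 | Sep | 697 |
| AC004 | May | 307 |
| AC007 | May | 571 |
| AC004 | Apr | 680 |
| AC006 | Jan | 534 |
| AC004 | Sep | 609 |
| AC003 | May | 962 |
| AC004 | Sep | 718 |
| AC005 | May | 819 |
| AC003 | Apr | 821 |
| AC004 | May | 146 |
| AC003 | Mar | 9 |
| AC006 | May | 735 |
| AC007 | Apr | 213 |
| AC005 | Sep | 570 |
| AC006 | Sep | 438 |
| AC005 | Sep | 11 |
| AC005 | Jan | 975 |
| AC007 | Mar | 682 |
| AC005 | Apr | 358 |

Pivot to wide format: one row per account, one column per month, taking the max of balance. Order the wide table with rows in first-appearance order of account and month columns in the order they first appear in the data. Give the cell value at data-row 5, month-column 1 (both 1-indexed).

With rows in first-appearance order of account, row 5 is account=AC007. month columns in first-appearance order: Apr, Mar, Jan, Sep, May; column 1 is Apr.
Long rows with account=AC007, month=Apr: max(70, 213) = 213.

213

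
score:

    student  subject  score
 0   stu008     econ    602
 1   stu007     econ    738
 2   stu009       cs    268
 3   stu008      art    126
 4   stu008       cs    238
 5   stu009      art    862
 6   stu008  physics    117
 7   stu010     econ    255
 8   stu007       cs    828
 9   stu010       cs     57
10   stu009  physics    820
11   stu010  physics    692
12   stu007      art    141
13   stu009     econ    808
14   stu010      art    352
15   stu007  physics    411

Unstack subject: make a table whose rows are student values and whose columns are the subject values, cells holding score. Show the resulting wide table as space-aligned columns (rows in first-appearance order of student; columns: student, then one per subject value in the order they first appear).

student  econ  cs   art  physics
stu008   602   238  126  117    
stu007   738   828  141  411    
stu009   808   268  862  820    
stu010   255   57   352  692    

Columns: student plus the 4 distinct subject values (econ, cs, art, physics).
For example, row stu008 column econ takes score=602 from the long row (stu008, econ).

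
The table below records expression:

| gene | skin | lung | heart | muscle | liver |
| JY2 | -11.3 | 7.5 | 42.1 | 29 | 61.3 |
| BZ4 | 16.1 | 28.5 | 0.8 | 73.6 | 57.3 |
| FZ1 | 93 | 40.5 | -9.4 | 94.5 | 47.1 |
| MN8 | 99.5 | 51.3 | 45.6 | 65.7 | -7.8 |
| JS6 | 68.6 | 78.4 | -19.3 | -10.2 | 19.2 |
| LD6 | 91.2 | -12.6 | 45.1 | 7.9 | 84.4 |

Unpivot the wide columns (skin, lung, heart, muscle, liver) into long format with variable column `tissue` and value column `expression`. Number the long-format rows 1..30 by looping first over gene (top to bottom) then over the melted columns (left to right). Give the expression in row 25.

30 rows total (6 × 5). Row 25: index ⌊(25-1)/5⌋ = 4 into gene → JS6; (25-1) mod 5 = 4 into the melted columns → liver.
So row 25 is (JS6, liver, 19.2); expression = 19.2.

19.2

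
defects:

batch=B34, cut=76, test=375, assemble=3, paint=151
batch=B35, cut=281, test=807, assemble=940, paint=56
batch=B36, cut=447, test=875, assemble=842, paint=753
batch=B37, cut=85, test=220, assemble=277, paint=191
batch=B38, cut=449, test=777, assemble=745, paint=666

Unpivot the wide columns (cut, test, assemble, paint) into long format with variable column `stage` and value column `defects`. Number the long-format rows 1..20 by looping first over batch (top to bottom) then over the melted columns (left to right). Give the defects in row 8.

20 rows total (5 × 4). Row 8: index ⌊(8-1)/4⌋ = 1 into batch → B35; (8-1) mod 4 = 3 into the melted columns → paint.
So row 8 is (B35, paint, 56); defects = 56.

56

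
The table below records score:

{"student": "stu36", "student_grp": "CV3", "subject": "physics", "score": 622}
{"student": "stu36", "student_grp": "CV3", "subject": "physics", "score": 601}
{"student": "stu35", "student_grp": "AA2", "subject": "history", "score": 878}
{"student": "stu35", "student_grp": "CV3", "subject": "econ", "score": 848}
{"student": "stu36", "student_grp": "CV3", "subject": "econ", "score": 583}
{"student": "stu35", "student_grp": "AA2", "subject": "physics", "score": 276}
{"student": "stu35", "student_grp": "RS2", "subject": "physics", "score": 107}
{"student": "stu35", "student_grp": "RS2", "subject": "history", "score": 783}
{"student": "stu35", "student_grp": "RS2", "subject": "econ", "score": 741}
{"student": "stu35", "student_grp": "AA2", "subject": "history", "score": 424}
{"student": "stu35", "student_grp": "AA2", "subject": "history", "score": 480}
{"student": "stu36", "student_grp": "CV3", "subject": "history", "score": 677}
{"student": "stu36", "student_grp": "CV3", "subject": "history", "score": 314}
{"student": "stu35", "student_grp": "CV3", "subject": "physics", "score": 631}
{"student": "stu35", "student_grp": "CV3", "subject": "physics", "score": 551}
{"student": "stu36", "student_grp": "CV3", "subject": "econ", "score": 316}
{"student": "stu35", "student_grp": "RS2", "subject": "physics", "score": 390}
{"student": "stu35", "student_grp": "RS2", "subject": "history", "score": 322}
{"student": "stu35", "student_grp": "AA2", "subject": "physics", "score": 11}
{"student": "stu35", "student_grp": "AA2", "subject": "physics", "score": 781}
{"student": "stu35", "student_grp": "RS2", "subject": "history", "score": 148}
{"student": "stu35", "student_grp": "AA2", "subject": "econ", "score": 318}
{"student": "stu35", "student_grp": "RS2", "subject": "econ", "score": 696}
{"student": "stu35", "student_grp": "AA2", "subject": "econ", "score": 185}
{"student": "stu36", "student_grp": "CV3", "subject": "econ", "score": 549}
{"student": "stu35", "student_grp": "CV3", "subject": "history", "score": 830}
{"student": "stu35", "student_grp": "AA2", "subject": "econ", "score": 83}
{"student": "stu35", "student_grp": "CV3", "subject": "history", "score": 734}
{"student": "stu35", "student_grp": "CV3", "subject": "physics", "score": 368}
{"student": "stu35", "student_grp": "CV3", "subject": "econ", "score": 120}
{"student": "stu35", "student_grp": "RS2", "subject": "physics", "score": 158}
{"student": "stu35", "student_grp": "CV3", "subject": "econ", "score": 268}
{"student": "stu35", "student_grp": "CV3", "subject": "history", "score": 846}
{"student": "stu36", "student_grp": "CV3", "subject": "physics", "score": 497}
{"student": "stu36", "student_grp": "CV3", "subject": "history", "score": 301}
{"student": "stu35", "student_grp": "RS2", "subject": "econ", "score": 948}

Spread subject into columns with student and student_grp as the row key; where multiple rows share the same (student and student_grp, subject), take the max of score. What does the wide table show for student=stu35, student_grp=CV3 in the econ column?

Rows with student=stu35, student_grp=CV3 and subject=econ: score values are 848, 120, 268.
max(848, 120, 268) = 848.

848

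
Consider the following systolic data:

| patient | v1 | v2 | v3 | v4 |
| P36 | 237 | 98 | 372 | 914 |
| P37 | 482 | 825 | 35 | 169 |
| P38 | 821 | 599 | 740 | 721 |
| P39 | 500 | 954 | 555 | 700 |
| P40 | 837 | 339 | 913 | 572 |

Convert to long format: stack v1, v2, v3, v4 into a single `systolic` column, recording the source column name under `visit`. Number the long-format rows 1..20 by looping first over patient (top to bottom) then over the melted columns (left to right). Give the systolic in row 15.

555

20 rows total (5 × 4). Row 15: index ⌊(15-1)/4⌋ = 3 into patient → P39; (15-1) mod 4 = 2 into the melted columns → v3.
So row 15 is (P39, v3, 555); systolic = 555.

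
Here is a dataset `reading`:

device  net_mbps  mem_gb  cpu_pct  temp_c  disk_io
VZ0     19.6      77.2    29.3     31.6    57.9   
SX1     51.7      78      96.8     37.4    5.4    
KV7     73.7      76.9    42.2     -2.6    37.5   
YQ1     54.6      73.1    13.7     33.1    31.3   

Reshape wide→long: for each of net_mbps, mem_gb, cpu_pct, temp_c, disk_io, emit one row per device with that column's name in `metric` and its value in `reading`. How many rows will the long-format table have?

20

4 device values × 5 melted columns = 20 rows.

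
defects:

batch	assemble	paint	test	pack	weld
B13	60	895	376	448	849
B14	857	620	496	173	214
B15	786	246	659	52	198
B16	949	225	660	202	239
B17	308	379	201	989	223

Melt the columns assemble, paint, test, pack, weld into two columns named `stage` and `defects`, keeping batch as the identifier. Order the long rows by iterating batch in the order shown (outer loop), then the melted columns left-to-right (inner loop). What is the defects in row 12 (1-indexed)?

25 rows total (5 × 5). Row 12: index ⌊(12-1)/5⌋ = 2 into batch → B15; (12-1) mod 5 = 1 into the melted columns → paint.
So row 12 is (B15, paint, 246); defects = 246.

246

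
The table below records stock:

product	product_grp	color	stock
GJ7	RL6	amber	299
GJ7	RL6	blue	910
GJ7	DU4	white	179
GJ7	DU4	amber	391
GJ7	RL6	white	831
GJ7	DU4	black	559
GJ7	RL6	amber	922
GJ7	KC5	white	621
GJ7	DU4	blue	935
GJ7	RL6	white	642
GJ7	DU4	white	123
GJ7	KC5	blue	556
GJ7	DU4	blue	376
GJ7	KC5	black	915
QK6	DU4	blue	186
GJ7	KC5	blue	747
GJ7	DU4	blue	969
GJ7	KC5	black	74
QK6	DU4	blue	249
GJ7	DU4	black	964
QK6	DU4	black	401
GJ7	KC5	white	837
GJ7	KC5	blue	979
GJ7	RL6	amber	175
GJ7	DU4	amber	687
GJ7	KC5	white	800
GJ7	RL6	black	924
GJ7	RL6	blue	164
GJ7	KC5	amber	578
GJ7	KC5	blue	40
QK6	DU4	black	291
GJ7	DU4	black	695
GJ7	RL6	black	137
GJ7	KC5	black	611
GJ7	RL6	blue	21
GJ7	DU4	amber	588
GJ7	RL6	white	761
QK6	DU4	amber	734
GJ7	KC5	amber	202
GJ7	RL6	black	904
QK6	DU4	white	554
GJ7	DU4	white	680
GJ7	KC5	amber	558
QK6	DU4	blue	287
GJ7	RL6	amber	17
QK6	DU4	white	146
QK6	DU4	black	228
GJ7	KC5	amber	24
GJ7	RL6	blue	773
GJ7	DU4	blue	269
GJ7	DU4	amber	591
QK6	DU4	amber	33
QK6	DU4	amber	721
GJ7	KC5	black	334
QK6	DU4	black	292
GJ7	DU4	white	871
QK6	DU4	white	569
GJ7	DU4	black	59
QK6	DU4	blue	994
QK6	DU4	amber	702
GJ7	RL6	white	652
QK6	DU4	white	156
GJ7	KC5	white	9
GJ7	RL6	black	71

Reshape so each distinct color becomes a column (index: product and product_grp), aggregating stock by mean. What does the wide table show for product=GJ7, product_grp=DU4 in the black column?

569.25

Rows with product=GJ7, product_grp=DU4 and color=black: stock values are 559, 964, 695, 59.
(559 + 964 + 695 + 59) / 4 = 569.25.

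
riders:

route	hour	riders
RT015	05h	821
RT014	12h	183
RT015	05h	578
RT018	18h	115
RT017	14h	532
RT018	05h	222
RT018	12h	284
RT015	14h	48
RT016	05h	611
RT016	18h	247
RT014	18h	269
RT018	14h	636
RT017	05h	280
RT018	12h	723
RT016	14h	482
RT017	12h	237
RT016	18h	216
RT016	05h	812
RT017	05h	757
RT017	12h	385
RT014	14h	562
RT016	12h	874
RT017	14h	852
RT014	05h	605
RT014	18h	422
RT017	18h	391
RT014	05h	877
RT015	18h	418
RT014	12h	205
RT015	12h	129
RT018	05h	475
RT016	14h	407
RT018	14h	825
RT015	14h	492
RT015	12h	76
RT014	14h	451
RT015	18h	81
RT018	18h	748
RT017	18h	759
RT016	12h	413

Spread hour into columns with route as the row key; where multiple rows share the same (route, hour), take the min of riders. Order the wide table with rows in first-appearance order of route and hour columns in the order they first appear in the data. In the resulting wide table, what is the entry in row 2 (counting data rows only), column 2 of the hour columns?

With rows in first-appearance order of route, row 2 is route=RT014. hour columns in first-appearance order: 05h, 12h, 18h, 14h; column 2 is 12h.
Long rows with route=RT014, hour=12h: min(183, 205) = 183.

183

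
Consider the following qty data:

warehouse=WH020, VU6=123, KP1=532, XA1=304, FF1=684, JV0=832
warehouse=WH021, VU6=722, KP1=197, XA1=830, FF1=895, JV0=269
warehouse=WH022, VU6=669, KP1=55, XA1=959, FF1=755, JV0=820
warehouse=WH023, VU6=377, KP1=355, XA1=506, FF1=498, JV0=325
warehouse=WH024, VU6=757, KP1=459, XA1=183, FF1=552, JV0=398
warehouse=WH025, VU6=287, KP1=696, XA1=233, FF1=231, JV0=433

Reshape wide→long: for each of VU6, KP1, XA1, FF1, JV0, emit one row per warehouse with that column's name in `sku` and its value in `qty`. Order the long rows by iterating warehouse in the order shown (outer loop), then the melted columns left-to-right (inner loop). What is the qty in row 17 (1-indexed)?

355

30 rows total (6 × 5). Row 17: index ⌊(17-1)/5⌋ = 3 into warehouse → WH023; (17-1) mod 5 = 1 into the melted columns → KP1.
So row 17 is (WH023, KP1, 355); qty = 355.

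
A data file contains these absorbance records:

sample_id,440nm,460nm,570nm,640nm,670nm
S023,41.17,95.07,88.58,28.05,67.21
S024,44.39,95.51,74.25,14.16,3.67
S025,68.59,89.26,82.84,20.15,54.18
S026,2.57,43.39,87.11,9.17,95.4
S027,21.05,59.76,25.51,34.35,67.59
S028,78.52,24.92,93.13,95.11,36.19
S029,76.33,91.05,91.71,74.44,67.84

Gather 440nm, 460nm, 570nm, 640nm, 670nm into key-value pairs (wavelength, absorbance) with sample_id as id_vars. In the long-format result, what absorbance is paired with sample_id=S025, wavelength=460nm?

Unpivoting turns each (sample_id, wide-column) pair into one long row.
The wide cell at row S025, column 460nm holds 89.26, so the long row (S025, 460nm) has absorbance=89.26.

89.26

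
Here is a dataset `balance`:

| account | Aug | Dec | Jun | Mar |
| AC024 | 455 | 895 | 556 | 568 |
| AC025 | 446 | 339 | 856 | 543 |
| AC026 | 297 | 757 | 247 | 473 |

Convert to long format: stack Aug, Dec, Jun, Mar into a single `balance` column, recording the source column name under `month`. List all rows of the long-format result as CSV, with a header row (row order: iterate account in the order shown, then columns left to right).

Each (account, column) pair becomes one row: 3 × 4 = 12 rows.
For example, (AC024, Aug) → balance=455.

account,month,balance
AC024,Aug,455
AC024,Dec,895
AC024,Jun,556
AC024,Mar,568
AC025,Aug,446
AC025,Dec,339
AC025,Jun,856
AC025,Mar,543
AC026,Aug,297
AC026,Dec,757
AC026,Jun,247
AC026,Mar,473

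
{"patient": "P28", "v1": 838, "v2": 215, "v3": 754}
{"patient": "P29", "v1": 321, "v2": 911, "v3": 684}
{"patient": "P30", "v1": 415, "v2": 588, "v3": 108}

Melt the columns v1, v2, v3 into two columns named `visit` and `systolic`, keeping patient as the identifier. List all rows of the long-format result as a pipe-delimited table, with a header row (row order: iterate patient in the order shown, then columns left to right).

Each (patient, column) pair becomes one row: 3 × 3 = 9 rows.
For example, (P28, v1) → systolic=838.

| patient | visit | systolic |
| P28 | v1 | 838 |
| P28 | v2 | 215 |
| P28 | v3 | 754 |
| P29 | v1 | 321 |
| P29 | v2 | 911 |
| P29 | v3 | 684 |
| P30 | v1 | 415 |
| P30 | v2 | 588 |
| P30 | v3 | 108 |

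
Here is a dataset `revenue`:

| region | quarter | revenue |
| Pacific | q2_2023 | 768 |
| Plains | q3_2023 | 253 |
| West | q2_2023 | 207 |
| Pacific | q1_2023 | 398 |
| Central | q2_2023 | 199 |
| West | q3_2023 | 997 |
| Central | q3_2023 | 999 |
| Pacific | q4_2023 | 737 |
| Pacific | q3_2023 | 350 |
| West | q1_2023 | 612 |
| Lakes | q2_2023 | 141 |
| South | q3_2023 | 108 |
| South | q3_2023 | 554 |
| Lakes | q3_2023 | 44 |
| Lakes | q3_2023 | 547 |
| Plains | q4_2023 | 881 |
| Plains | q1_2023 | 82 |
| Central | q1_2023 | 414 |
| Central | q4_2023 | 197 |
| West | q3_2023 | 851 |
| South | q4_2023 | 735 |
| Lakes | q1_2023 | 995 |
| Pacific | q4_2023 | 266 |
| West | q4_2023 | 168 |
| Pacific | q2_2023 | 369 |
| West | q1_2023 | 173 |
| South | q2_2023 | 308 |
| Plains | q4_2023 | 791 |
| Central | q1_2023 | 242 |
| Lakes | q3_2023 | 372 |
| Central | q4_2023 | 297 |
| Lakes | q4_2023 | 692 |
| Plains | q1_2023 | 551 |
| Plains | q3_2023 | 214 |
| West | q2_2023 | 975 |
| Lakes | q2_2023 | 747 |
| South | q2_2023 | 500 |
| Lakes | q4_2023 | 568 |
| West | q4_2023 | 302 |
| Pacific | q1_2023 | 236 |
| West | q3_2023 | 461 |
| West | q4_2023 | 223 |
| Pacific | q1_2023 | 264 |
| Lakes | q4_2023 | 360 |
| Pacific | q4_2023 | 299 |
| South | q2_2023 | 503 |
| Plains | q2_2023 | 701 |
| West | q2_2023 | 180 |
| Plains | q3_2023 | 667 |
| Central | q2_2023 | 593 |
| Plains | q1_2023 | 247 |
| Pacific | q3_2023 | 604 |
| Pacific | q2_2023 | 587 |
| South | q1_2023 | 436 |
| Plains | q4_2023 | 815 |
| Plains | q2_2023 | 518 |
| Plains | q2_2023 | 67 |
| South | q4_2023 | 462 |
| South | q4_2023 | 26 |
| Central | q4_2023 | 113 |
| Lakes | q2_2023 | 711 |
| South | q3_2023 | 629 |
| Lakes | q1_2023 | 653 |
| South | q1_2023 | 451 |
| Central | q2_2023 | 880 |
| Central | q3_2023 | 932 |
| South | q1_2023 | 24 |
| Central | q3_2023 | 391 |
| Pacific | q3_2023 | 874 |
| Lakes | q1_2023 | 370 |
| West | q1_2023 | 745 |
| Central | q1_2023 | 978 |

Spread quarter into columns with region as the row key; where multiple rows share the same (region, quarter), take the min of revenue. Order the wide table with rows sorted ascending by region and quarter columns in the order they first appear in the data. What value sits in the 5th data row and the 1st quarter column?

With rows sorted ascending by region, row 5 is region=South. quarter columns in first-appearance order: q2_2023, q3_2023, q1_2023, q4_2023; column 1 is q2_2023.
Long rows with region=South, quarter=q2_2023: min(308, 500, 503) = 308.

308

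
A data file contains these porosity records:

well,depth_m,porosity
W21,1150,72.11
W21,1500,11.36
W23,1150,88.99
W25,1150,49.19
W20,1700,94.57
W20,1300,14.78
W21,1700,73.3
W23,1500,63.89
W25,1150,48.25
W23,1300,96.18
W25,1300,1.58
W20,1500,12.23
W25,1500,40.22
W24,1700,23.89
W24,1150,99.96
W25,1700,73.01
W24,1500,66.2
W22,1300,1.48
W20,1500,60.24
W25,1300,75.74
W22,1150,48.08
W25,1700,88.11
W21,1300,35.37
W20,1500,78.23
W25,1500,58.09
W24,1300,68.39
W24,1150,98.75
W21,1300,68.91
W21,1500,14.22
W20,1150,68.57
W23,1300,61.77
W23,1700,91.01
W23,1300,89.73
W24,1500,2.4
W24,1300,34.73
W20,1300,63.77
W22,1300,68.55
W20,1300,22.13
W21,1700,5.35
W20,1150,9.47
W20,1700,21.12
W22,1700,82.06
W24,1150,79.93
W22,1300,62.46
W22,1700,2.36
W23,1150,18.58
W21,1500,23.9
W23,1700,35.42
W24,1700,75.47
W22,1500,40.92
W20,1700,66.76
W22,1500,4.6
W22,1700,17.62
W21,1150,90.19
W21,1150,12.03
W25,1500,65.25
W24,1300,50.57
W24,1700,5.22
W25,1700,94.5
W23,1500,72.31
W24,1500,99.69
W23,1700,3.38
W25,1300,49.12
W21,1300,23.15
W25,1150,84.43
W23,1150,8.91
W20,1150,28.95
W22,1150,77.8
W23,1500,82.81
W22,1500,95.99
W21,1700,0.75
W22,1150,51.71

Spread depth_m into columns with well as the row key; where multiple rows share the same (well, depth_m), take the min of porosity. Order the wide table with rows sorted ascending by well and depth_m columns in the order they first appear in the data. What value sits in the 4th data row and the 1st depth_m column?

8.91

With rows sorted ascending by well, row 4 is well=W23. depth_m columns in first-appearance order: 1150, 1500, 1700, 1300; column 1 is 1150.
Long rows with well=W23, depth_m=1150: min(88.99, 18.58, 8.91) = 8.91.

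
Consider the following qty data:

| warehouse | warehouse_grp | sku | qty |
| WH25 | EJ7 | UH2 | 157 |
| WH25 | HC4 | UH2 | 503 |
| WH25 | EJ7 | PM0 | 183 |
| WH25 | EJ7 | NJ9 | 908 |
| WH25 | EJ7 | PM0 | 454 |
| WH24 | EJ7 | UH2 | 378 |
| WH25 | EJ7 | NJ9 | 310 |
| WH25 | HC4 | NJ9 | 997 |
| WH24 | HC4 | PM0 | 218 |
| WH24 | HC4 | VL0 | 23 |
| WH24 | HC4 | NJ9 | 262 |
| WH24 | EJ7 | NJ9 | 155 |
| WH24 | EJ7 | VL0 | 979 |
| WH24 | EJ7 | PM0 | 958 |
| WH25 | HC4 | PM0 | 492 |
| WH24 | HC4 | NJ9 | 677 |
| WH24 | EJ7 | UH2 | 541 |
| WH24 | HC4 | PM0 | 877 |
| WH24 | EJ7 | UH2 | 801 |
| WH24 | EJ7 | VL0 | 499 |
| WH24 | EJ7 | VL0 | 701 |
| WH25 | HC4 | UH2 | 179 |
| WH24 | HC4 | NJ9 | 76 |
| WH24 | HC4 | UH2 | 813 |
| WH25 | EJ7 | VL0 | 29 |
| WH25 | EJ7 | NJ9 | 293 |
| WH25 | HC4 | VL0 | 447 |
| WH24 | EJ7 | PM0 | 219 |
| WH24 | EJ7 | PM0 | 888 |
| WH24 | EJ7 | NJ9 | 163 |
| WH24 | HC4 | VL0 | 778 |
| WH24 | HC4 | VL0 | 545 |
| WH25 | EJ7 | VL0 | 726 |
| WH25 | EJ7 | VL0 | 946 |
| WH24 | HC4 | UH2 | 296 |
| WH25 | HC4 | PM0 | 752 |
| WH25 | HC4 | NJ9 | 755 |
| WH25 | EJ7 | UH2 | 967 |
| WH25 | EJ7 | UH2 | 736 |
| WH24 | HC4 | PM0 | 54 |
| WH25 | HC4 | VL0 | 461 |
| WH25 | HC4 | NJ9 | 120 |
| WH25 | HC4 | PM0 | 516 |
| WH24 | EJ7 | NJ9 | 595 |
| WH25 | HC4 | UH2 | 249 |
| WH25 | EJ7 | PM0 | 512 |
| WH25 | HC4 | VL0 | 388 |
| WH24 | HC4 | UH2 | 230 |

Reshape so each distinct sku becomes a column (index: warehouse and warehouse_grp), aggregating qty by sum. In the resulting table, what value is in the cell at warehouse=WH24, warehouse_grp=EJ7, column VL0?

Rows with warehouse=WH24, warehouse_grp=EJ7 and sku=VL0: qty values are 979, 499, 701.
979 + 499 + 701 = 2179.

2179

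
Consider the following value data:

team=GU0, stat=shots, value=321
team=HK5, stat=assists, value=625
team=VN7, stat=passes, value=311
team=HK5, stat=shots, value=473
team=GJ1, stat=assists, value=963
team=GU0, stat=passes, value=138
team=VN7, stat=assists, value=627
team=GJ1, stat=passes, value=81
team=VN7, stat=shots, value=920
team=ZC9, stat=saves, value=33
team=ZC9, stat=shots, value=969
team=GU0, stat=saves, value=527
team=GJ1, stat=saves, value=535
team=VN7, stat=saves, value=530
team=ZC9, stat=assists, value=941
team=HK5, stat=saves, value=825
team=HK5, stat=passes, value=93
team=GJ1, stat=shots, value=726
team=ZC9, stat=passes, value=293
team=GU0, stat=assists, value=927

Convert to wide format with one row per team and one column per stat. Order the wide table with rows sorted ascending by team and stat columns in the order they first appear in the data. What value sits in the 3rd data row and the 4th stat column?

825

With rows sorted ascending by team, row 3 is team=HK5. stat columns in first-appearance order: shots, assists, passes, saves; column 4 is saves.
Long rows with team=HK5, stat=saves: value = 825.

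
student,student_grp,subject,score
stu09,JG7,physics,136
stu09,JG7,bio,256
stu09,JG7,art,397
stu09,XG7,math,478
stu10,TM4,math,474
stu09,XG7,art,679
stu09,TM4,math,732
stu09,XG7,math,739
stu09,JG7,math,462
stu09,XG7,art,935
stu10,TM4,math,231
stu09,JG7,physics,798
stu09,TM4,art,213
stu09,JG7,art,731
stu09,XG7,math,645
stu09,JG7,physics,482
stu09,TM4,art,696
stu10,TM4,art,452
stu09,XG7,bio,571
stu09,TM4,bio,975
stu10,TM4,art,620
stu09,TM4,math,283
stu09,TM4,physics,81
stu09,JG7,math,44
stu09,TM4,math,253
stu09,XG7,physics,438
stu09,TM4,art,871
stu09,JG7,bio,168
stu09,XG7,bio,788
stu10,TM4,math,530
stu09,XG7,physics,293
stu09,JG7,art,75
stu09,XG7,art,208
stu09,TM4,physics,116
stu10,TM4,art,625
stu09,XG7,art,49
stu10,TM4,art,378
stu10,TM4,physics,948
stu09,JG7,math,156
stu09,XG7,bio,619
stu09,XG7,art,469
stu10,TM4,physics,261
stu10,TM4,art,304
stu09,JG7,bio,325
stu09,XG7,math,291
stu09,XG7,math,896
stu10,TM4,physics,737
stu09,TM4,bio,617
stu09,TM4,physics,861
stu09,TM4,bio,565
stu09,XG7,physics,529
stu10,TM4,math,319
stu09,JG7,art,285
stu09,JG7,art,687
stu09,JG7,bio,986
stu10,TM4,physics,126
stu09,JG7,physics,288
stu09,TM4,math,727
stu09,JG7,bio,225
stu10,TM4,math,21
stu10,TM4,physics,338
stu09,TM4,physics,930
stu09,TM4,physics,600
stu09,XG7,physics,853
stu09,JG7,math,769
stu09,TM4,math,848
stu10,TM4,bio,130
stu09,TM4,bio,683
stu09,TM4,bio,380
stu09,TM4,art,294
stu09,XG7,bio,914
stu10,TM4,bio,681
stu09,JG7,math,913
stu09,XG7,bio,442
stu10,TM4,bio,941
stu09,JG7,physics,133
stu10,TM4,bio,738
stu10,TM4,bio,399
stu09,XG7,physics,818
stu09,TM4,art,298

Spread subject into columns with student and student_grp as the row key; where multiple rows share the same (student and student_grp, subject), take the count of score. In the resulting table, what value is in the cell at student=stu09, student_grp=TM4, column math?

Rows with student=stu09, student_grp=TM4 and subject=math: score values are 732, 283, 253, 727, 848.
5 rows match — count = 5.

5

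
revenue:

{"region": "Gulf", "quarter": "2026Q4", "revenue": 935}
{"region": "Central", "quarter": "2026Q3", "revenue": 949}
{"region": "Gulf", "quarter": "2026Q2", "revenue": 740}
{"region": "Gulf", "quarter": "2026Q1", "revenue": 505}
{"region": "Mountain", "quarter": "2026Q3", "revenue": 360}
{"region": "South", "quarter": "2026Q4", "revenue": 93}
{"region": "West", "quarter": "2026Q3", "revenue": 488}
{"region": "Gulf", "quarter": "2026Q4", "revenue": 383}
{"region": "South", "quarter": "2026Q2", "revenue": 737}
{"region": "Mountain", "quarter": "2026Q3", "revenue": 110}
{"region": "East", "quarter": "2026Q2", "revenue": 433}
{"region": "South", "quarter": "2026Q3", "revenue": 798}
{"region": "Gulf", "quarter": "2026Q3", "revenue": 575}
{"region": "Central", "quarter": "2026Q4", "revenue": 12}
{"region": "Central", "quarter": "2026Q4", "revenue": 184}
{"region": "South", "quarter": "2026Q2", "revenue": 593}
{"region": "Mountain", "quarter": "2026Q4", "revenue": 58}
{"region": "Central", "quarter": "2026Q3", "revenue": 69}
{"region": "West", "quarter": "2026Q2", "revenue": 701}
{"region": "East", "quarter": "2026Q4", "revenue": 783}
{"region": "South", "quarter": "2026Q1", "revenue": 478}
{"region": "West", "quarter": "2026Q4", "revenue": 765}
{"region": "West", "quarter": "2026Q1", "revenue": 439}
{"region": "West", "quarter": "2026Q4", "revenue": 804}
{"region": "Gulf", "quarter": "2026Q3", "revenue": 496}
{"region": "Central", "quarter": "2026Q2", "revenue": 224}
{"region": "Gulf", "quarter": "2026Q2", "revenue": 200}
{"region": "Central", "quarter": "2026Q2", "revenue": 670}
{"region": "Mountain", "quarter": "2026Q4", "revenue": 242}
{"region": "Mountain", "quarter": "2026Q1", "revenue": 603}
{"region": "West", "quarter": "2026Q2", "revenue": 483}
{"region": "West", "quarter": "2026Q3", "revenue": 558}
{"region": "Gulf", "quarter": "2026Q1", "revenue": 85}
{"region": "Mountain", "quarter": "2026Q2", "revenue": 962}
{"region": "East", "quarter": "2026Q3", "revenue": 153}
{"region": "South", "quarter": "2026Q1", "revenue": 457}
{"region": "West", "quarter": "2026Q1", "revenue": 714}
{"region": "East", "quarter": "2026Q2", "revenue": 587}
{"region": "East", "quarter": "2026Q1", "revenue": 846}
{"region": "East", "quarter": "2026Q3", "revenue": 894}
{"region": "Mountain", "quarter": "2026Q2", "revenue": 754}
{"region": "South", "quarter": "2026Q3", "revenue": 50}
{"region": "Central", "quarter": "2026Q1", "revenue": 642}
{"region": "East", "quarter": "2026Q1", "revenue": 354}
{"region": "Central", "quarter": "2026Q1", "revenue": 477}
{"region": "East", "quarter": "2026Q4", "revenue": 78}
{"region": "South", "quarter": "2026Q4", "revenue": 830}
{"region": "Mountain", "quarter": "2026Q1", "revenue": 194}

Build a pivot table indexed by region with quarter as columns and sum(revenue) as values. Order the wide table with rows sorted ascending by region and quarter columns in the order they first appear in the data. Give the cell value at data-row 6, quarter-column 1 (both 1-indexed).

With rows sorted ascending by region, row 6 is region=West. quarter columns in first-appearance order: 2026Q4, 2026Q3, 2026Q2, 2026Q1; column 1 is 2026Q4.
Long rows with region=West, quarter=2026Q4: 765 + 804 = 1569.

1569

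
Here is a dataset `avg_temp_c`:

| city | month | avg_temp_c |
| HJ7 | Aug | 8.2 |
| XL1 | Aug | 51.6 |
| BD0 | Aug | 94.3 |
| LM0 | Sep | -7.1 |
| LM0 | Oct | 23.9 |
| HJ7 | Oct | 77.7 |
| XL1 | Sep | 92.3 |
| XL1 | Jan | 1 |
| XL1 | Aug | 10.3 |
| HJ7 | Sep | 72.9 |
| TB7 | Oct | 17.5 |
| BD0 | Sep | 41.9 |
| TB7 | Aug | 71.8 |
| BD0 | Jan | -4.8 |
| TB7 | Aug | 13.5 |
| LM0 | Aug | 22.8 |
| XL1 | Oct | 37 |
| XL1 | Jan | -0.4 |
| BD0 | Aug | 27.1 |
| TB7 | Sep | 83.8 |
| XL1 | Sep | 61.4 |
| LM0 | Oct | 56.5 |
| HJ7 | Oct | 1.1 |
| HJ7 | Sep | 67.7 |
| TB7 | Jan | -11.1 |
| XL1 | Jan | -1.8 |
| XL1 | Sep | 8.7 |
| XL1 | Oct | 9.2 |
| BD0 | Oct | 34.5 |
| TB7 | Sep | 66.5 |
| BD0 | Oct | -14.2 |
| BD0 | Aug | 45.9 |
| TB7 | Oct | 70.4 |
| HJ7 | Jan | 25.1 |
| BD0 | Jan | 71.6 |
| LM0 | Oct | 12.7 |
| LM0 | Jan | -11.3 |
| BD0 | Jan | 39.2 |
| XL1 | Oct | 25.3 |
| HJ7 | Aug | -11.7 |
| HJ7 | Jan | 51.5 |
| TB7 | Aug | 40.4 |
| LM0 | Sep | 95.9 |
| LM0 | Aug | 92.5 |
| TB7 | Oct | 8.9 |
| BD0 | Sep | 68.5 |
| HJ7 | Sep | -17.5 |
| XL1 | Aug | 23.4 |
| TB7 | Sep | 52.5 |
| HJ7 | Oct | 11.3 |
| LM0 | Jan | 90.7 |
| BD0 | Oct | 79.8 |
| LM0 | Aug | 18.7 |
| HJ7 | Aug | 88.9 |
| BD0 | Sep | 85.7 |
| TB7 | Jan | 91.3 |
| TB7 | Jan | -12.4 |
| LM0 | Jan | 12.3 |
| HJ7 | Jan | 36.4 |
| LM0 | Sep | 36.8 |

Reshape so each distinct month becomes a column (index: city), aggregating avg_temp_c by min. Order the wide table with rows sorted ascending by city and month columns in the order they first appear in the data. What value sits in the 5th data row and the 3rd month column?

With rows sorted ascending by city, row 5 is city=XL1. month columns in first-appearance order: Aug, Sep, Oct, Jan; column 3 is Oct.
Long rows with city=XL1, month=Oct: min(37, 9.2, 25.3) = 9.2.

9.2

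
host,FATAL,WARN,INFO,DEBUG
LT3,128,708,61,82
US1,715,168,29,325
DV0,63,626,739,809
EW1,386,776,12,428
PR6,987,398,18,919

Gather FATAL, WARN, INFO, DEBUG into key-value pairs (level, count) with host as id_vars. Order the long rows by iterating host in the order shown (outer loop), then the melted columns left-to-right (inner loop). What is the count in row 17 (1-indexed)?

987

20 rows total (5 × 4). Row 17: index ⌊(17-1)/4⌋ = 4 into host → PR6; (17-1) mod 4 = 0 into the melted columns → FATAL.
So row 17 is (PR6, FATAL, 987); count = 987.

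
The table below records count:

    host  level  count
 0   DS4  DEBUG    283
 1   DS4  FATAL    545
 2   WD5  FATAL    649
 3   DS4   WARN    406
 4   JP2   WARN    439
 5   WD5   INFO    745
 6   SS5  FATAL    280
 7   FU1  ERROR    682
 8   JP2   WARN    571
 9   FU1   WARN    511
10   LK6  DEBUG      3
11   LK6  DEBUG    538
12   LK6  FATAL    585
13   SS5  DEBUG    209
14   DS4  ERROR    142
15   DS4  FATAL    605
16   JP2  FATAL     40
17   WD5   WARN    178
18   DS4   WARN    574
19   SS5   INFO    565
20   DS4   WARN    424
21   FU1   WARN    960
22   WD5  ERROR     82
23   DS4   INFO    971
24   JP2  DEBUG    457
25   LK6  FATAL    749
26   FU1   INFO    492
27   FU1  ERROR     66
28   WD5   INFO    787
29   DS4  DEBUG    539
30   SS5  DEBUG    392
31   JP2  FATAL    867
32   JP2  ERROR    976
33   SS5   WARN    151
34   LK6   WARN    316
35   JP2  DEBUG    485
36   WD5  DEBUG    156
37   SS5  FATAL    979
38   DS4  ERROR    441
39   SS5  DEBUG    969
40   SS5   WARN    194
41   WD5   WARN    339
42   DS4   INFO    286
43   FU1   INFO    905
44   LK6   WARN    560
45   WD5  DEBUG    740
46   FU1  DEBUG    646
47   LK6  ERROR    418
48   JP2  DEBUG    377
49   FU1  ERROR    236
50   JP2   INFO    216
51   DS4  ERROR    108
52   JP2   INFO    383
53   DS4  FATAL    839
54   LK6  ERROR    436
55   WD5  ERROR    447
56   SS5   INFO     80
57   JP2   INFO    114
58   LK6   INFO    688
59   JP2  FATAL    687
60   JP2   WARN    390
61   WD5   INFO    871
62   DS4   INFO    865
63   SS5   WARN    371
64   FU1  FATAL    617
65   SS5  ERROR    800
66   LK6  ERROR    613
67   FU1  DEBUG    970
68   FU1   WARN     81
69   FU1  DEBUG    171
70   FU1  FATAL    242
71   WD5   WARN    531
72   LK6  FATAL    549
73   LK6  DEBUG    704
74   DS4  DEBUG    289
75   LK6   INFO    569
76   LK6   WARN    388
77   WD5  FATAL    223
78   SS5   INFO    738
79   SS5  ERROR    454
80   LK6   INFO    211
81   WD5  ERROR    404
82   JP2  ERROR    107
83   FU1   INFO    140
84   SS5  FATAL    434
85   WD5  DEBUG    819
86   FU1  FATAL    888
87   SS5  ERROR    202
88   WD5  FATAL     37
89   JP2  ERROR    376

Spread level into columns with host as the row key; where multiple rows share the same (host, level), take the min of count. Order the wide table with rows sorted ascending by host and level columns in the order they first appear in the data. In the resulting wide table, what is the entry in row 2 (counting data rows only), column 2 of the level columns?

With rows sorted ascending by host, row 2 is host=FU1. level columns in first-appearance order: DEBUG, FATAL, WARN, INFO, ERROR; column 2 is FATAL.
Long rows with host=FU1, level=FATAL: min(617, 242, 888) = 242.

242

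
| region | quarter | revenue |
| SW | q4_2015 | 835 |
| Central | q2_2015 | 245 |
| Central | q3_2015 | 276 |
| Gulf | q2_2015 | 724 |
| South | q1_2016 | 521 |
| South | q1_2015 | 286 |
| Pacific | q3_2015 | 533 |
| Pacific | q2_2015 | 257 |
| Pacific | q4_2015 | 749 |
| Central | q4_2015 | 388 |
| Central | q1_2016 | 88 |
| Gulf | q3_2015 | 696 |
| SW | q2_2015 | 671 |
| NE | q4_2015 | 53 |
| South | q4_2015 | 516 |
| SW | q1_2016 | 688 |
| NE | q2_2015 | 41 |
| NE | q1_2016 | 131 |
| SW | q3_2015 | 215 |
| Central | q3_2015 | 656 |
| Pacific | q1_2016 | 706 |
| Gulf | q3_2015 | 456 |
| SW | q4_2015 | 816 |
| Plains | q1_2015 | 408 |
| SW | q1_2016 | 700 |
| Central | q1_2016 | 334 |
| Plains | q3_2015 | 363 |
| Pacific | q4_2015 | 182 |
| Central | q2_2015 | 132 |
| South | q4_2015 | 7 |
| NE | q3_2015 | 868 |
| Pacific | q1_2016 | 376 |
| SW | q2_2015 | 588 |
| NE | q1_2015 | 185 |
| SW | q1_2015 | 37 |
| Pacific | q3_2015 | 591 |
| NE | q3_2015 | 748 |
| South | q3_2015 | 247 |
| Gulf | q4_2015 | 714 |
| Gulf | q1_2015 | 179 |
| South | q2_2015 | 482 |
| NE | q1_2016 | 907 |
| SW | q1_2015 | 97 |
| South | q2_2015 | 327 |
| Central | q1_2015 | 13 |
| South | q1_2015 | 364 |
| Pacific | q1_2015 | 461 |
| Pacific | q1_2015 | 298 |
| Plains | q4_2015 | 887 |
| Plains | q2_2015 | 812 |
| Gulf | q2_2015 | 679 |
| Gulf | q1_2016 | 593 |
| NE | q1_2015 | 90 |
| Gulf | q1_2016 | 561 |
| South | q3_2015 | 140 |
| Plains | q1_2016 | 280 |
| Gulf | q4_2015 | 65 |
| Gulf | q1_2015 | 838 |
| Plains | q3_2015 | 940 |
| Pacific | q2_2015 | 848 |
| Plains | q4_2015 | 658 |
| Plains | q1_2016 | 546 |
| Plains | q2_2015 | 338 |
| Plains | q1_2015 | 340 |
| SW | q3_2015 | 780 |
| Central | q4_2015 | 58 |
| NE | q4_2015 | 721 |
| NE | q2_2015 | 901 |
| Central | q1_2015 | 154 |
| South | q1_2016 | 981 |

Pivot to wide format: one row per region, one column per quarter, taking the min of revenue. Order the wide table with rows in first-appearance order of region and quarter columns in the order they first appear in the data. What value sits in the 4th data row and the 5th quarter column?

286

With rows in first-appearance order of region, row 4 is region=South. quarter columns in first-appearance order: q4_2015, q2_2015, q3_2015, q1_2016, q1_2015; column 5 is q1_2015.
Long rows with region=South, quarter=q1_2015: min(286, 364) = 286.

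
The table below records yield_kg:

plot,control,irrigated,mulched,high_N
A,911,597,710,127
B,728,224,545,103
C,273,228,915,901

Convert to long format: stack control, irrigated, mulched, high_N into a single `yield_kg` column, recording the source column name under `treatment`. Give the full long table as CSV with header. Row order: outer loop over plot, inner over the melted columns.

plot,treatment,yield_kg
A,control,911
A,irrigated,597
A,mulched,710
A,high_N,127
B,control,728
B,irrigated,224
B,mulched,545
B,high_N,103
C,control,273
C,irrigated,228
C,mulched,915
C,high_N,901

Each (plot, column) pair becomes one row: 3 × 4 = 12 rows.
For example, (A, control) → yield_kg=911.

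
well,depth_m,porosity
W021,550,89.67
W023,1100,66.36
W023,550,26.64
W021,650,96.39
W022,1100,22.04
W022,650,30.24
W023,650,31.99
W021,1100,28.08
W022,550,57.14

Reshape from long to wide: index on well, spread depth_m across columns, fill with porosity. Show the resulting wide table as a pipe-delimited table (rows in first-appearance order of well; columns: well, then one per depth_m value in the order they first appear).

| well | 550 | 1100 | 650 |
| W021 | 89.67 | 28.08 | 96.39 |
| W023 | 26.64 | 66.36 | 31.99 |
| W022 | 57.14 | 22.04 | 30.24 |

Columns: well plus the 3 distinct depth_m values (550, 1100, 650).
For example, row W021 column 550 takes porosity=89.67 from the long row (W021, 550).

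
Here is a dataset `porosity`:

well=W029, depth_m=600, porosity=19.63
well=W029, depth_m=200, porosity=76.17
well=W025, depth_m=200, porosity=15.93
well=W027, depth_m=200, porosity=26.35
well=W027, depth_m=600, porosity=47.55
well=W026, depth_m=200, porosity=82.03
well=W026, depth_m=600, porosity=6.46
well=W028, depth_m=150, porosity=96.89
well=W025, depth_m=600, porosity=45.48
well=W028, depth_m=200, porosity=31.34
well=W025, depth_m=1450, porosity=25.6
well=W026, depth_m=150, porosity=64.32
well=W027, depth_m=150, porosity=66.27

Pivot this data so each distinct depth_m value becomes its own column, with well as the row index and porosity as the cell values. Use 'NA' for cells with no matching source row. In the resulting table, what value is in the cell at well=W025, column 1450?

The long row with well=W025, depth_m=1450 has porosity=25.6.

25.6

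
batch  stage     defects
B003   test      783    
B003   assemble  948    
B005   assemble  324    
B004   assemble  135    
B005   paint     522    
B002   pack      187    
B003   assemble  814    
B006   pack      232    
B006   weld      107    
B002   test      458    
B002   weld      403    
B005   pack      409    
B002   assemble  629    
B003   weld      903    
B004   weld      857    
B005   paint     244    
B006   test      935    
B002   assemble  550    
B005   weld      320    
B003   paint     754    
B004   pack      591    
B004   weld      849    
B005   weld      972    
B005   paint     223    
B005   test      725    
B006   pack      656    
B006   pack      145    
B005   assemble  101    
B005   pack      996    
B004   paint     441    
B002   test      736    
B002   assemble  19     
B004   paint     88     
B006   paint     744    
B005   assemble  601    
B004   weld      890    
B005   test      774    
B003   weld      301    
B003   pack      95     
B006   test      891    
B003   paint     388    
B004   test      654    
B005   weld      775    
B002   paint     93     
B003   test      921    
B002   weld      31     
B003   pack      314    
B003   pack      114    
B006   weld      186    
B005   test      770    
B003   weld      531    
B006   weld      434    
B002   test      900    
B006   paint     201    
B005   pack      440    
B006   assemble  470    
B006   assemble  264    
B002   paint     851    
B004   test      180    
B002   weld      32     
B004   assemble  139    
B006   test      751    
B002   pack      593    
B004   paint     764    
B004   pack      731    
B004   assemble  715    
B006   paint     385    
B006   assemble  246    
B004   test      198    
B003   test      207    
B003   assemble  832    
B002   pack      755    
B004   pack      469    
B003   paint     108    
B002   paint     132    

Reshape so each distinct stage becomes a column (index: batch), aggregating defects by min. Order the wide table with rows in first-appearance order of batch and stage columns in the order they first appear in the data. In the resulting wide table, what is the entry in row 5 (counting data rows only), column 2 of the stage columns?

246

With rows in first-appearance order of batch, row 5 is batch=B006. stage columns in first-appearance order: test, assemble, paint, pack, weld; column 2 is assemble.
Long rows with batch=B006, stage=assemble: min(470, 264, 246) = 246.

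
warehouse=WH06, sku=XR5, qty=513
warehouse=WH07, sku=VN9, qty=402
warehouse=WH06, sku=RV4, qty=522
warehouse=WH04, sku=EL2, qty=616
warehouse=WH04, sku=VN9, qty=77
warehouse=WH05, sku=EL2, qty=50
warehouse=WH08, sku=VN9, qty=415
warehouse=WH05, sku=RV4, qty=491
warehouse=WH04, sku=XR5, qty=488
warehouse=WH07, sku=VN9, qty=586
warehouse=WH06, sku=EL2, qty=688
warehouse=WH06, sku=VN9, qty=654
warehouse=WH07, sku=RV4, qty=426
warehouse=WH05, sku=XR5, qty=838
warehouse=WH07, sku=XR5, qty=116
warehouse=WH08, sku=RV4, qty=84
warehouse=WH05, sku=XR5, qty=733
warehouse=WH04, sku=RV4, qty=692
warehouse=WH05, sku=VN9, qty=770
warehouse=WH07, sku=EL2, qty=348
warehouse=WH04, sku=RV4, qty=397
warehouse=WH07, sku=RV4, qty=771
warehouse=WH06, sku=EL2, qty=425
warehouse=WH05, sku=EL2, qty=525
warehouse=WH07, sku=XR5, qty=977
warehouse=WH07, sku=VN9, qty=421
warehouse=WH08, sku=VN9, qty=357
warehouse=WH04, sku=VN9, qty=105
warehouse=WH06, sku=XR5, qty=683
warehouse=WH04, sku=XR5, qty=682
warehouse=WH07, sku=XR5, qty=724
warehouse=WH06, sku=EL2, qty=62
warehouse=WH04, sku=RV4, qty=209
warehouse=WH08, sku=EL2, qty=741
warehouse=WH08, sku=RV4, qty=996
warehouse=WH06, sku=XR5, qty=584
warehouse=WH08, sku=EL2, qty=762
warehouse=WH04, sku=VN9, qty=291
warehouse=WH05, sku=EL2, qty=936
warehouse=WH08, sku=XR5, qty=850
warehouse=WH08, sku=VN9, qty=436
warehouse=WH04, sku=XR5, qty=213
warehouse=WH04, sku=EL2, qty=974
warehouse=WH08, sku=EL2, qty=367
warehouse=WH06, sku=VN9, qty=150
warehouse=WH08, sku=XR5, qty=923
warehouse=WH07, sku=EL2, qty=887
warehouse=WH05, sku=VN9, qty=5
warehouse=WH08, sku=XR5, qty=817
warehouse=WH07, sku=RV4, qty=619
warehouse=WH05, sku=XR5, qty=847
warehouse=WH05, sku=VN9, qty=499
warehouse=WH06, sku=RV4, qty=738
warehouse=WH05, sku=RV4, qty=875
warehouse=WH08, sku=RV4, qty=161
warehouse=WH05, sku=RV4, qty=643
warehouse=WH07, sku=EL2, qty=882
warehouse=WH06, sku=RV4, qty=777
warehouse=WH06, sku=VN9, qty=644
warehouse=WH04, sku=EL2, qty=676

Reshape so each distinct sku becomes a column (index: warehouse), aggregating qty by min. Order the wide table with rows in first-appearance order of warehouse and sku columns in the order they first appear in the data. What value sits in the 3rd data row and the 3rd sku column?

With rows in first-appearance order of warehouse, row 3 is warehouse=WH04. sku columns in first-appearance order: XR5, VN9, RV4, EL2; column 3 is RV4.
Long rows with warehouse=WH04, sku=RV4: min(692, 397, 209) = 209.

209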